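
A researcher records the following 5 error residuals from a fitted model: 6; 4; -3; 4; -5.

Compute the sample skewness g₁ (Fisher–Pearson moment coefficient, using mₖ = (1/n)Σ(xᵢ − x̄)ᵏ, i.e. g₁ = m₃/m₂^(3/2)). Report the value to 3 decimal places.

x̄ = (6 + 4 - 3 + 4 - 5) / 5 = 1.2000
deviations (xᵢ − x̄): 4.8000, 2.8000, -4.2000, 2.8000, -6.2000
Σ(xᵢ − x̄)² = 94.8000 ⇒ m₂ = 94.8000/5 = 18.96000
Σ(xᵢ − x̄)³ = -157.9200 ⇒ m₃ = -157.9200/5 = -31.58400
m₂^(3/2) = 18.96000^(1.5) = 82.55768
g₁ = m₃ / m₂^(3/2) = -31.58400 / 82.55768 ≈ -0.383

-0.383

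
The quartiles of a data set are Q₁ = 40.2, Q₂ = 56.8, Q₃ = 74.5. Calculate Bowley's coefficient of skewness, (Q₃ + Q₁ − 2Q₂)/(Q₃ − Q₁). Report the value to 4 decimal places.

0.0321

numerator: Q₃ + Q₁ − 2Q₂ = 74.5 + 40.2 − 2×56.8 = 1.1000
denominator: Q₃ − Q₁ = 74.5 − 40.2 = 34.3000
Bowley skewness = 1.1000 / 34.3000 ≈ 0.0321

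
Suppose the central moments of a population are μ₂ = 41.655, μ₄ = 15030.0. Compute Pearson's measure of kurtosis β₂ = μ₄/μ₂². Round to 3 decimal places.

8.662

μ₂² = 41.655² = 1735.13903
μ₄/μ₂² = 15030.0 / 1735.13903 = 8.66213
β₂ ≈ 8.662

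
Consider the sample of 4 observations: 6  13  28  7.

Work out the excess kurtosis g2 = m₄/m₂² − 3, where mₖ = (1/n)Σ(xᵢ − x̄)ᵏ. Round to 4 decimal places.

-0.9408

x̄ = 13.5000
Σ(xᵢ − x̄)² = 309.0000 ⇒ m₂ = 77.25000
Σ(xᵢ − x̄)⁴ = 49154.2500 ⇒ m₄ = 12288.56250
m₂² = 5967.56250
g2 = m₄/m₂² − 3 = 2.05923 − 3 ≈ -0.9408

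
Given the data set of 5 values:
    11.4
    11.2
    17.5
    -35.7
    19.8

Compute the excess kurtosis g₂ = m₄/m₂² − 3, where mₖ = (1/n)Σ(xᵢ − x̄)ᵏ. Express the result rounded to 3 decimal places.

x̄ = 4.8400
Σ(xᵢ − x̄)² = 2111.0520 ⇒ m₂ = 422.21040
Σ(xᵢ − x̄)⁴ = 2780328.1243 ⇒ m₄ = 556065.62485
m₂² = 178261.62187
g₂ = m₄/m₂² − 3 = 3.11938 − 3 ≈ 0.119

0.119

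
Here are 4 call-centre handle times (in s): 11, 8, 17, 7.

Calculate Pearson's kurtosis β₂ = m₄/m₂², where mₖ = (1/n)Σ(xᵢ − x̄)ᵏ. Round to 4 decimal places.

x̄ = 10.7500
Σ(xᵢ − x̄)² = 60.7500 ⇒ m₂ = 15.18750
Σ(xᵢ − x̄)⁴ = 1780.8281 ⇒ m₄ = 445.20703
m₂² = 230.66016
β₂ = m₄/m₂² = 445.20703 / 230.66016 ≈ 1.9301

1.9301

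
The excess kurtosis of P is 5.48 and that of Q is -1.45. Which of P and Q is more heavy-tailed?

Higher excess kurtosis ⇒ heavier tails relative to the normal distribution.
5.48 vs -1.45: the larger is 5.48, so P has heavier tails. (P is leptokurtic — heavier-than-normal tails; the other is platykurtic.)

P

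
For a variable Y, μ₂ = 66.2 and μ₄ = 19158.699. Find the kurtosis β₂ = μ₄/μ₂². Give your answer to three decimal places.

μ₂² = 66.2² = 4382.44000
μ₄/μ₂² = 19158.699 / 4382.44000 = 4.37170
β₂ ≈ 4.372

4.372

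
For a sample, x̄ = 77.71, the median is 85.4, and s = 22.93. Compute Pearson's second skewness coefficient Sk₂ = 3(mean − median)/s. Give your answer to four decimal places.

Sk₂ = 3(77.71 − 85.4) / 22.93 = 3 × -7.6900 / 22.93
    = -23.0700 / 22.93 ≈ -1.0061

-1.0061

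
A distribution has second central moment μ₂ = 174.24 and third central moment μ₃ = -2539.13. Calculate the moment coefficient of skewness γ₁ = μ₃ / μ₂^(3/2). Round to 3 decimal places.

-1.104

σ = √μ₂ = √174.24 = 13.20000
σ³ = μ₂^(3/2) = 2299.96800
γ₁ = μ₃/σ³ = -2539.13 / 2299.96800 ≈ -1.104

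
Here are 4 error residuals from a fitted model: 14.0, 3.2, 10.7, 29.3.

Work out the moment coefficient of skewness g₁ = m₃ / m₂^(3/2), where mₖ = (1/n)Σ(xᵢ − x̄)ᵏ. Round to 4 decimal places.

0.5711

x̄ = (14.0 + 3.2 + 10.7 + 29.3) / 4 = 14.3000
deviations (xᵢ − x̄): -0.3000, -11.1000, -3.6000, 15.0000
Σ(xᵢ − x̄)² = 361.2600 ⇒ m₂ = 361.2600/4 = 90.31500
Σ(xᵢ − x̄)³ = 1960.6860 ⇒ m₃ = 1960.6860/4 = 490.17150
m₂^(3/2) = 90.31500^(1.5) = 858.30142
g₁ = m₃ / m₂^(3/2) = 490.17150 / 858.30142 ≈ 0.5711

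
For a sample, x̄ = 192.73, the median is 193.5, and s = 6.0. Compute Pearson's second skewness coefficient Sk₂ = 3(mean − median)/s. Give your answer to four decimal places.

-0.3850

Sk₂ = 3(192.73 − 193.5) / 6.0 = 3 × -0.7700 / 6.0
    = -2.3100 / 6.0 ≈ -0.3850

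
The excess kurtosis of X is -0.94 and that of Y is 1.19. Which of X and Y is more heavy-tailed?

Higher excess kurtosis ⇒ heavier tails relative to the normal distribution.
-0.94 vs 1.19: the larger is 1.19, so Y has heavier tails. (Y is leptokurtic — heavier-than-normal tails; the other is platykurtic.)

Y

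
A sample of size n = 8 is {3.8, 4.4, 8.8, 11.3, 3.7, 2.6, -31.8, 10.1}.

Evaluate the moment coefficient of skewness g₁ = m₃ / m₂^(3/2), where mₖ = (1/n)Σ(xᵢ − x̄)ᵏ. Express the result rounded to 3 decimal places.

x̄ = (3.8 + 4.4 + 8.8 + 11.3 + 3.7 + 2.6 - 31.8 + 10.1) / 8 = 1.6125
deviations (xᵢ − x̄): 2.1875, 2.7875, 7.1875, 9.6875, 2.0875, 0.9875, -33.4125, 8.4875
Σ(xᵢ − x̄)² = 1351.8288 ⇒ m₂ = 1351.8288/8 = 168.97859
Σ(xᵢ − x̄)³ = -35367.4906 ⇒ m₃ = -35367.4906/8 = -4420.93632
m₂^(3/2) = 168.97859^(1.5) = 2196.58259
g₁ = m₃ / m₂^(3/2) = -4420.93632 / 2196.58259 ≈ -2.013

-2.013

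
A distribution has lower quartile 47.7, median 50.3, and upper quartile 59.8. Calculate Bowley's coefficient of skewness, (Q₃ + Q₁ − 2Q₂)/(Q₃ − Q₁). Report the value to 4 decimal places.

0.5702

numerator: Q₃ + Q₁ − 2Q₂ = 59.8 + 47.7 − 2×50.3 = 6.9000
denominator: Q₃ − Q₁ = 59.8 − 47.7 = 12.1000
Bowley skewness = 6.9000 / 12.1000 ≈ 0.5702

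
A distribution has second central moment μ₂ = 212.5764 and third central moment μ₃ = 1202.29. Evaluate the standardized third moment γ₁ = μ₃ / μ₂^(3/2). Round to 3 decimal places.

0.388

σ = √μ₂ = √212.5764 = 14.58000
σ³ = μ₂^(3/2) = 3099.36391
γ₁ = μ₃/σ³ = 1202.29 / 3099.36391 ≈ 0.388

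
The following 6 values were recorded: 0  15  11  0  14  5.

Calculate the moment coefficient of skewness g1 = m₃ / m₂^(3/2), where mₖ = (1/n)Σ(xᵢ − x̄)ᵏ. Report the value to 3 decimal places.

x̄ = (0 + 15 + 11 + 0 + 14 + 5) / 6 = 7.5000
deviations (xᵢ − x̄): -7.5000, 7.5000, 3.5000, -7.5000, 6.5000, -2.5000
Σ(xᵢ − x̄)² = 229.5000 ⇒ m₂ = 229.5000/6 = 38.25000
Σ(xᵢ − x̄)³ = -120.0000 ⇒ m₃ = -120.0000/6 = -20.00000
m₂^(3/2) = 38.25000^(1.5) = 236.56319
g1 = m₃ / m₂^(3/2) = -20.00000 / 236.56319 ≈ -0.085

-0.085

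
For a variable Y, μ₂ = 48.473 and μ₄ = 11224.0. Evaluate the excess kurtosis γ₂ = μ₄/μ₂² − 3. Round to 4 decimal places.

μ₂² = 48.473² = 2349.63173
μ₄/μ₂² = 11224.0 / 2349.63173 = 4.77692
γ₂ = 4.77692 − 3 ≈ 1.7769

1.7769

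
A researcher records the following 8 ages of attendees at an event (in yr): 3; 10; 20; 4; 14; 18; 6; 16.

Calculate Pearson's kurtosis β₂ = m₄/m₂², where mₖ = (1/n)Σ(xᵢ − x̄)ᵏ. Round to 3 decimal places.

x̄ = 11.3750
Σ(xᵢ − x̄)² = 301.8750 ⇒ m₂ = 37.73438
Σ(xᵢ − x̄)⁴ = 16681.6816 ⇒ m₄ = 2085.21021
m₂² = 1423.88306
β₂ = m₄/m₂² = 2085.21021 / 1423.88306 ≈ 1.464

1.464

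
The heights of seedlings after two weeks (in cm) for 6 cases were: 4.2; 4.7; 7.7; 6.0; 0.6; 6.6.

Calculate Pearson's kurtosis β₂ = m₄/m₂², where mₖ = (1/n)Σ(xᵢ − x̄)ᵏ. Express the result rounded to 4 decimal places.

x̄ = 4.9667
Σ(xᵢ − x̄)² = 30.9333 ⇒ m₂ = 5.15556
Σ(xᵢ − x̄)⁴ = 428.0054 ⇒ m₄ = 71.33423
m₂² = 26.57975
β₂ = m₄/m₂² = 71.33423 / 26.57975 ≈ 2.6838

2.6838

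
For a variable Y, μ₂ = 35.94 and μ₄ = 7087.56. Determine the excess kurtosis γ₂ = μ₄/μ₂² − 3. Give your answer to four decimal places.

2.4871

μ₂² = 35.94² = 1291.68360
μ₄/μ₂² = 7087.56 / 1291.68360 = 5.48707
γ₂ = 5.48707 − 3 ≈ 2.4871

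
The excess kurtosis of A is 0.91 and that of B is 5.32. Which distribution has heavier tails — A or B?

B

Higher excess kurtosis ⇒ heavier tails relative to the normal distribution.
0.91 vs 5.32: the larger is 5.32, so B has heavier tails.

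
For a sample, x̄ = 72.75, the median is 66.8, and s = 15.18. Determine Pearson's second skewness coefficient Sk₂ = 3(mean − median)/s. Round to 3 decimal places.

Sk₂ = 3(72.75 − 66.8) / 15.18 = 3 × 5.9500 / 15.18
    = 17.8500 / 15.18 ≈ 1.176

1.176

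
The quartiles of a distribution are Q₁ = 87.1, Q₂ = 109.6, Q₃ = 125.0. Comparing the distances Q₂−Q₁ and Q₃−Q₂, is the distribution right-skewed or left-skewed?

Q₂ − Q₁ = 22.5;  Q₃ − Q₂ = 15.4
Q₂ − Q₁ > Q₃ − Q₂ ⇒ the lower half is more spread out ⇒ left-skewed.

left-skewed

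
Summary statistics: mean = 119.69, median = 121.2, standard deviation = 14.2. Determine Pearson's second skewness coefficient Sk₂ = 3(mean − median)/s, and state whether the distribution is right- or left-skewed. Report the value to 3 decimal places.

Sk₂ = 3(119.69 − 121.2) / 14.2 = 3 × -1.5100 / 14.2
    = -4.5300 / 14.2 ≈ -0.319
Sk₂ < 0 ⇒ mean < median ⇒ left-skewed (negative skew).

-0.319, left-skewed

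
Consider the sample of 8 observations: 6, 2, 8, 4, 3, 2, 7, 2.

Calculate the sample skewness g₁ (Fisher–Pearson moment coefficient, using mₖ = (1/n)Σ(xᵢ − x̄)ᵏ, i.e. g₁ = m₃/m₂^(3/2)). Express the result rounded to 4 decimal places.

x̄ = (6 + 2 + 8 + 4 + 3 + 2 + 7 + 2) / 8 = 4.2500
deviations (xᵢ − x̄): 1.7500, -2.2500, 3.7500, -0.2500, -1.2500, -2.2500, 2.7500, -2.2500
Σ(xᵢ − x̄)² = 41.5000 ⇒ m₂ = 41.5000/8 = 5.18750
Σ(xᵢ − x̄)³ = 42.7500 ⇒ m₃ = 42.7500/8 = 5.34375
m₂^(3/2) = 5.18750^(1.5) = 11.81509
g₁ = m₃ / m₂^(3/2) = 5.34375 / 11.81509 ≈ 0.4523

0.4523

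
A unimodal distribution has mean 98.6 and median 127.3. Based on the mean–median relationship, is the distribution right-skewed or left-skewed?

mean − median = 98.6 − 127.3 = -28.7
mean < median ⇒ the longer tail is on the left ⇒ left-skewed (negatively skewed).

left-skewed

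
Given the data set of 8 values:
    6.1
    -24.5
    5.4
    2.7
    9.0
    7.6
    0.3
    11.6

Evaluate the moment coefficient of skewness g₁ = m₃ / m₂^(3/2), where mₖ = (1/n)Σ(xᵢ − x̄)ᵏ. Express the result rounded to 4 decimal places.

x̄ = (6.1 - 24.5 + 5.4 + 2.7 + 9.0 + 7.6 + 0.3 + 11.6) / 8 = 2.2750
deviations (xᵢ − x̄): 3.8250, -26.7750, 3.1250, 0.4250, 6.7250, 5.3250, -1.9750, 9.3250
Σ(xᵢ − x̄)² = 905.9150 ⇒ m₂ = 905.9150/8 = 113.23937
Σ(xᵢ − x̄)³ = -17850.1642 ⇒ m₃ = -17850.1642/8 = -2231.27053
m₂^(3/2) = 113.23937^(1.5) = 1205.02538
g₁ = m₃ / m₂^(3/2) = -2231.27053 / 1205.02538 ≈ -1.8516

-1.8516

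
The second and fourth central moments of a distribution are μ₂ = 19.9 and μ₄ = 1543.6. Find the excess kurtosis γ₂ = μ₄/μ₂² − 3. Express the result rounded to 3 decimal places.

μ₂² = 19.9² = 396.01000
μ₄/μ₂² = 1543.6 / 396.01000 = 3.89788
γ₂ = 3.89788 − 3 ≈ 0.898

0.898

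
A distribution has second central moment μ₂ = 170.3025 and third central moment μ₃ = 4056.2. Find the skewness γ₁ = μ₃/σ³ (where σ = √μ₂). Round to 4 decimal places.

σ = √μ₂ = √170.3025 = 13.05000
σ³ = μ₂^(3/2) = 2222.44763
γ₁ = μ₃/σ³ = 4056.2 / 2222.44763 ≈ 1.8251

1.8251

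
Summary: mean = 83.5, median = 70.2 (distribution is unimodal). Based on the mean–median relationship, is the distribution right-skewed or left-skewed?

mean − median = 83.5 − 70.2 = 13.3
mean > median ⇒ the longer tail is on the right ⇒ right-skewed (positively skewed).

right-skewed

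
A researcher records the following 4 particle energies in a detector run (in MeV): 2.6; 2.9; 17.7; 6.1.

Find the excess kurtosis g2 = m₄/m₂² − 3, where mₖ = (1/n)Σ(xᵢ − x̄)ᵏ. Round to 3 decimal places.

x̄ = 7.3250
Σ(xᵢ − x̄)² = 151.0475 ⇒ m₂ = 37.76187
Σ(xᵢ − x̄)⁴ = 12470.5904 ⇒ m₄ = 3117.64761
m₂² = 1425.95920
g2 = m₄/m₂² − 3 = 2.18635 − 3 ≈ -0.814

-0.814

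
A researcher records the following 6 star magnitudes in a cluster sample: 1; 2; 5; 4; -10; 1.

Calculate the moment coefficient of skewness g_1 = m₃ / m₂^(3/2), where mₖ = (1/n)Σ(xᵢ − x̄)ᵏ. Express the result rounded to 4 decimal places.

-1.4236

x̄ = (1 + 2 + 5 + 4 - 10 + 1) / 6 = 0.5000
deviations (xᵢ − x̄): 0.5000, 1.5000, 4.5000, 3.5000, -10.5000, 0.5000
Σ(xᵢ − x̄)² = 145.5000 ⇒ m₂ = 145.5000/6 = 24.25000
Σ(xᵢ − x̄)³ = -1020.0000 ⇒ m₃ = -1020.0000/6 = -170.00000
m₂^(3/2) = 24.25000^(1.5) = 119.41740
g_1 = m₃ / m₂^(3/2) = -170.00000 / 119.41740 ≈ -1.4236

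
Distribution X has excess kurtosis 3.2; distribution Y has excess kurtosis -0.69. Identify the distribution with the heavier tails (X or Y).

X

Higher excess kurtosis ⇒ heavier tails relative to the normal distribution.
3.2 vs -0.69: the larger is 3.2, so X has heavier tails. (X is leptokurtic — heavier-than-normal tails; the other is platykurtic.)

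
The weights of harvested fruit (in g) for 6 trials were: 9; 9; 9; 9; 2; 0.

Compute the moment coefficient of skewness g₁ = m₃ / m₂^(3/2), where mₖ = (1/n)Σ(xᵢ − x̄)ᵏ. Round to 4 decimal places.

-0.7790

x̄ = (9 + 9 + 9 + 9 + 2 + 0) / 6 = 6.3333
deviations (xᵢ − x̄): 2.6667, 2.6667, 2.6667, 2.6667, -4.3333, -6.3333
Σ(xᵢ − x̄)² = 87.3333 ⇒ m₂ = 87.3333/6 = 14.55556
Σ(xᵢ − x̄)³ = -259.5556 ⇒ m₃ = -259.5556/6 = -43.25926
m₂^(3/2) = 14.55556^(1.5) = 55.53198
g₁ = m₃ / m₂^(3/2) = -43.25926 / 55.53198 ≈ -0.7790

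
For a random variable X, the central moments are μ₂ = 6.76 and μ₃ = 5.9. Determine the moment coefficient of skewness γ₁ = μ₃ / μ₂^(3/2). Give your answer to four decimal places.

0.3357

σ = √μ₂ = √6.76 = 2.60000
σ³ = μ₂^(3/2) = 17.57600
γ₁ = μ₃/σ³ = 5.9 / 17.57600 ≈ 0.3357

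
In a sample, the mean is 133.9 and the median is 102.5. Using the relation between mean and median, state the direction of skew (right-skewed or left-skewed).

mean − median = 133.9 − 102.5 = 31.4
mean > median ⇒ the longer tail is on the right ⇒ right-skewed (positively skewed).

right-skewed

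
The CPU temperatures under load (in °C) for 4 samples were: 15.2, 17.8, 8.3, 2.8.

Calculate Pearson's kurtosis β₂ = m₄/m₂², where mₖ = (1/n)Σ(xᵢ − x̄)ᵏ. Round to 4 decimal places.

x̄ = 11.0250
Σ(xᵢ − x̄)² = 138.4075 ⇒ m₂ = 34.60188
Σ(xᵢ − x̄)⁴ = 7042.4410 ⇒ m₄ = 1760.61026
m₂² = 1197.28975
β₂ = m₄/m₂² = 1760.61026 / 1197.28975 ≈ 1.4705

1.4705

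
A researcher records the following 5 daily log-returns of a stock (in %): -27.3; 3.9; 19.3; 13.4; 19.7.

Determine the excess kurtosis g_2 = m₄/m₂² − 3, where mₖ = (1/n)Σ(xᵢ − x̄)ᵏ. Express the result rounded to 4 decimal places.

-0.2869

x̄ = 5.8000
Σ(xᵢ − x̄)² = 1532.4400 ⇒ m₂ = 306.48800
Σ(xᵢ − x̄)⁴ = 1274255.6884 ⇒ m₄ = 254851.13768
m₂² = 93934.89414
g_2 = m₄/m₂² − 3 = 2.71306 − 3 ≈ -0.2869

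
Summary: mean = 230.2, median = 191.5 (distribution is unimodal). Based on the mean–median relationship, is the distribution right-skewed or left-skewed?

right-skewed

mean − median = 230.2 − 191.5 = 38.7
mean > median ⇒ the longer tail is on the right ⇒ right-skewed (positively skewed).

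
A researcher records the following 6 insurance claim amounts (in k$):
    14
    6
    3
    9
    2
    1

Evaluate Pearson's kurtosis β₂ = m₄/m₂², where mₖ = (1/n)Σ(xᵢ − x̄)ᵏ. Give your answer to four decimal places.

2.1374

x̄ = 5.8333
Σ(xᵢ − x̄)² = 122.8333 ⇒ m₂ = 20.47222
Σ(xᵢ − x̄)⁴ = 5374.8194 ⇒ m₄ = 895.80324
m₂² = 419.11188
β₂ = m₄/m₂² = 895.80324 / 419.11188 ≈ 2.1374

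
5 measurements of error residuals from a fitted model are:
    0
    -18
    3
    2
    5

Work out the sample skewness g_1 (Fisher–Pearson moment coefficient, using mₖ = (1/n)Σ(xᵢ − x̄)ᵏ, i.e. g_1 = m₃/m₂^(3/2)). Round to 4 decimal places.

x̄ = (0 - 18 + 3 + 2 + 5) / 5 = -1.6000
deviations (xᵢ − x̄): 1.6000, -16.4000, 4.6000, 3.6000, 6.6000
Σ(xᵢ − x̄)² = 349.2000 ⇒ m₂ = 349.2000/5 = 69.84000
Σ(xᵢ − x̄)³ = -3975.3600 ⇒ m₃ = -3975.3600/5 = -795.07200
m₂^(3/2) = 69.84000^(1.5) = 583.65518
g_1 = m₃ / m₂^(3/2) = -795.07200 / 583.65518 ≈ -1.3622

-1.3622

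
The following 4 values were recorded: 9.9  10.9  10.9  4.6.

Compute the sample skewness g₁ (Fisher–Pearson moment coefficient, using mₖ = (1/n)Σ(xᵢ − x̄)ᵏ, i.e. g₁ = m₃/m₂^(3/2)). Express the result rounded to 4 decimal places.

x̄ = (9.9 + 10.9 + 10.9 + 4.6) / 4 = 9.0750
deviations (xᵢ − x̄): 0.8250, 1.8250, 1.8250, -4.4750
Σ(xᵢ − x̄)² = 27.3675 ⇒ m₂ = 27.3675/4 = 6.84188
Σ(xᵢ − x̄)³ = -76.8964 ⇒ m₃ = -76.8964/4 = -19.22409
m₂^(3/2) = 6.84188^(1.5) = 17.89628
g₁ = m₃ / m₂^(3/2) = -19.22409 / 17.89628 ≈ -1.0742

-1.0742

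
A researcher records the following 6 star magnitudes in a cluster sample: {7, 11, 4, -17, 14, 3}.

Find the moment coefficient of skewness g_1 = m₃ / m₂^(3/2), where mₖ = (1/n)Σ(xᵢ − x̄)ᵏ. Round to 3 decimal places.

x̄ = (7 + 11 + 4 - 17 + 14 + 3) / 6 = 3.6667
deviations (xᵢ − x̄): 3.3333, 7.3333, 0.3333, -20.6667, 10.3333, -0.6667
Σ(xᵢ − x̄)² = 599.3333 ⇒ m₂ = 599.3333/6 = 99.88889
Σ(xᵢ − x̄)³ = -7292.4444 ⇒ m₃ = -7292.4444/6 = -1215.40741
m₂^(3/2) = 99.88889^(1.5) = 998.33380
g_1 = m₃ / m₂^(3/2) = -1215.40741 / 998.33380 ≈ -1.217

-1.217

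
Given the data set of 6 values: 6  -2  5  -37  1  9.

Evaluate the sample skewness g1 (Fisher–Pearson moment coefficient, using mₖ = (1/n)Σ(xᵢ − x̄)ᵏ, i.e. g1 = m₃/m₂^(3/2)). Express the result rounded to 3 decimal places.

-1.589

x̄ = (6 - 2 + 5 - 37 + 1 + 9) / 6 = -3.0000
deviations (xᵢ − x̄): 9.0000, 1.0000, 8.0000, -34.0000, 4.0000, 12.0000
Σ(xᵢ − x̄)² = 1462.0000 ⇒ m₂ = 1462.0000/6 = 243.66667
Σ(xᵢ − x̄)³ = -36270.0000 ⇒ m₃ = -36270.0000/6 = -6045.00000
m₂^(3/2) = 243.66667^(1.5) = 3803.59426
g1 = m₃ / m₂^(3/2) = -6045.00000 / 3803.59426 ≈ -1.589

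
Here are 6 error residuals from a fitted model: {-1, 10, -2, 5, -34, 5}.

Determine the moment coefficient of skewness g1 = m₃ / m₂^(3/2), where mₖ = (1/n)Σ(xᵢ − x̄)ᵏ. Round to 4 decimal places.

x̄ = (-1 + 10 - 2 + 5 - 34 + 5) / 6 = -2.8333
deviations (xᵢ − x̄): 1.8333, 12.8333, 0.8333, 7.8333, -31.1667, 7.8333
Σ(xᵢ − x̄)² = 1262.8333 ⇒ m₂ = 1262.8333/6 = 210.47222
Σ(xᵢ − x̄)³ = -27192.4444 ⇒ m₃ = -27192.4444/6 = -4532.07407
m₂^(3/2) = 210.47222^(1.5) = 3053.45961
g1 = m₃ / m₂^(3/2) = -4532.07407 / 3053.45961 ≈ -1.4842

-1.4842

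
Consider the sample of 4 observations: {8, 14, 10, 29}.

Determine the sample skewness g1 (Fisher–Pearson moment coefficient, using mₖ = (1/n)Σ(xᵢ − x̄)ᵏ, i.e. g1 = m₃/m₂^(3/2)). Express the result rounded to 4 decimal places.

x̄ = (8 + 14 + 10 + 29) / 4 = 15.2500
deviations (xᵢ − x̄): -7.2500, -1.2500, -5.2500, 13.7500
Σ(xᵢ − x̄)² = 270.7500 ⇒ m₂ = 270.7500/4 = 67.68750
Σ(xᵢ − x̄)³ = 2071.8750 ⇒ m₃ = 2071.8750/4 = 517.96875
m₂^(3/2) = 67.68750^(1.5) = 556.88140
g1 = m₃ / m₂^(3/2) = 517.96875 / 556.88140 ≈ 0.9301

0.9301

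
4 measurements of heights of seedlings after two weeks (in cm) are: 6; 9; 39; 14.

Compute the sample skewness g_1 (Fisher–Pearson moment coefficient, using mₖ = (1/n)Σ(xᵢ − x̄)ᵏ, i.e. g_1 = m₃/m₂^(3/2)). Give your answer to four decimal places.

0.9944

x̄ = (6 + 9 + 39 + 14) / 4 = 17.0000
deviations (xᵢ − x̄): -11.0000, -8.0000, 22.0000, -3.0000
Σ(xᵢ − x̄)² = 678.0000 ⇒ m₂ = 678.0000/4 = 169.50000
Σ(xᵢ − x̄)³ = 8778.0000 ⇒ m₃ = 8778.0000/4 = 2194.50000
m₂^(3/2) = 169.50000^(1.5) = 2206.75721
g_1 = m₃ / m₂^(3/2) = 2194.50000 / 2206.75721 ≈ 0.9944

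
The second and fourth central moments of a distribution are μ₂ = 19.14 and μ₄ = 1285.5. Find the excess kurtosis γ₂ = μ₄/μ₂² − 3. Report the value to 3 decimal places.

0.509

μ₂² = 19.14² = 366.33960
μ₄/μ₂² = 1285.5 / 366.33960 = 3.50904
γ₂ = 3.50904 − 3 ≈ 0.509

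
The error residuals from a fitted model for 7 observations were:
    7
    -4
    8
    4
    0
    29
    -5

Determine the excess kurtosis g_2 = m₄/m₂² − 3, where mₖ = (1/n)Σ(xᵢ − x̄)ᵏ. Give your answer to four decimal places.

0.5910

x̄ = 5.5714
Σ(xᵢ − x̄)² = 793.7143 ⇒ m₂ = 113.38776
Σ(xᵢ − x̄)⁴ = 323179.5569 ⇒ m₄ = 46168.50812
m₂² = 12856.78301
g_2 = m₄/m₂² − 3 = 3.59098 − 3 ≈ 0.5910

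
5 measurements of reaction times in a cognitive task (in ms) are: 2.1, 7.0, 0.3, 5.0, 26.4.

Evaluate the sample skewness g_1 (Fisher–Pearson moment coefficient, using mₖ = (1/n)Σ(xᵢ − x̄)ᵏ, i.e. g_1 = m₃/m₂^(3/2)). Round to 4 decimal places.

x̄ = (2.1 + 7.0 + 0.3 + 5.0 + 26.4) / 5 = 8.1600
deviations (xᵢ − x̄): -6.0600, -1.1600, -7.8600, -3.1600, 18.2400
Σ(xᵢ − x̄)² = 442.5320 ⇒ m₂ = 442.5320/5 = 88.50640
Σ(xᵢ − x̄)³ = 5327.1562 ⇒ m₃ = 5327.1562/5 = 1065.43123
m₂^(3/2) = 88.50640^(1.5) = 832.64909
g_1 = m₃ / m₂^(3/2) = 1065.43123 / 832.64909 ≈ 1.2796

1.2796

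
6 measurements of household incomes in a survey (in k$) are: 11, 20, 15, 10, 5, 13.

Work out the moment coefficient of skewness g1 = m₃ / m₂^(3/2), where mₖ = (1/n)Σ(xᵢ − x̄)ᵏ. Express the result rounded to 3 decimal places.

0.103

x̄ = (11 + 20 + 15 + 10 + 5 + 13) / 6 = 12.3333
deviations (xᵢ − x̄): -1.3333, 7.6667, 2.6667, -2.3333, -7.3333, 0.6667
Σ(xᵢ − x̄)² = 127.3333 ⇒ m₂ = 127.3333/6 = 21.22222
Σ(xᵢ − x̄)³ = 60.4444 ⇒ m₃ = 60.4444/6 = 10.07407
m₂^(3/2) = 21.22222^(1.5) = 97.76565
g1 = m₃ / m₂^(3/2) = 10.07407 / 97.76565 ≈ 0.103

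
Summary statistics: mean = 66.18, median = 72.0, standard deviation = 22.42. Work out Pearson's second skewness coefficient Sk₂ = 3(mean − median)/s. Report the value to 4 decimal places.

Sk₂ = 3(66.18 − 72.0) / 22.42 = 3 × -5.8200 / 22.42
    = -17.4600 / 22.42 ≈ -0.7788

-0.7788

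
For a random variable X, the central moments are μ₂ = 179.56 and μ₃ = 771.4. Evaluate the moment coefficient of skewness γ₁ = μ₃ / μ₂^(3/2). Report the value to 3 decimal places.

σ = √μ₂ = √179.56 = 13.40000
σ³ = μ₂^(3/2) = 2406.10400
γ₁ = μ₃/σ³ = 771.4 / 2406.10400 ≈ 0.321

0.321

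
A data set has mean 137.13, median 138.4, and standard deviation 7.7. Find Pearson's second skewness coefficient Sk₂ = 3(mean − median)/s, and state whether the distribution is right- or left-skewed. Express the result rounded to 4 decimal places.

-0.4948, left-skewed

Sk₂ = 3(137.13 − 138.4) / 7.7 = 3 × -1.2700 / 7.7
    = -3.8100 / 7.7 ≈ -0.4948
Sk₂ < 0 ⇒ mean < median ⇒ left-skewed (negative skew).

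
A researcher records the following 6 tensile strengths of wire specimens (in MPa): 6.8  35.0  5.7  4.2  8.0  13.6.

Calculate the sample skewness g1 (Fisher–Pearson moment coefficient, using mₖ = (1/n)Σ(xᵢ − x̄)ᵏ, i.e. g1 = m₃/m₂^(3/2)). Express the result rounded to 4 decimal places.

x̄ = (6.8 + 35.0 + 5.7 + 4.2 + 8.0 + 13.6) / 6 = 12.2167
deviations (xᵢ − x̄): -5.4167, 22.7833, -6.5167, -8.0167, -4.2167, 1.3833
Σ(xᵢ − x̄)² = 674.8483 ⇒ m₂ = 674.8483/6 = 112.47472
Σ(xᵢ − x̄)³ = 10803.1766 ⇒ m₃ = 10803.1766/6 = 1800.52943
m₂^(3/2) = 112.47472^(1.5) = 1192.84055
g1 = m₃ / m₂^(3/2) = 1800.52943 / 1192.84055 ≈ 1.5094

1.5094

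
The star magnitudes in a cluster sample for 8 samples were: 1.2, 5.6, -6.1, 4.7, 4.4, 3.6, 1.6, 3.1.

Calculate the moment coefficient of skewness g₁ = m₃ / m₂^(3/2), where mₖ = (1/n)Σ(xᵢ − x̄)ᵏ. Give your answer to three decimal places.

x̄ = (1.2 + 5.6 - 6.1 + 4.7 + 4.4 + 3.6 + 1.6 + 3.1) / 8 = 2.2625
deviations (xᵢ − x̄): -1.0625, 3.3375, -8.3625, 2.4375, 2.1375, 1.3375, -0.6625, 0.8375
Σ(xᵢ − x̄)² = 95.6388 ⇒ m₂ = 95.6388/8 = 11.95484
Σ(xᵢ − x̄)³ = -521.8872 ⇒ m₃ = -521.8872/8 = -65.23590
m₂^(3/2) = 11.95484^(1.5) = 41.33480
g₁ = m₃ / m₂^(3/2) = -65.23590 / 41.33480 ≈ -1.578

-1.578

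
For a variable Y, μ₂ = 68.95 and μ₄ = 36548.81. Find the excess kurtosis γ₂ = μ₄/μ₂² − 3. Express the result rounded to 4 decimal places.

4.6878

μ₂² = 68.95² = 4754.10250
μ₄/μ₂² = 36548.81 / 4754.10250 = 7.68785
γ₂ = 7.68785 − 3 ≈ 4.6878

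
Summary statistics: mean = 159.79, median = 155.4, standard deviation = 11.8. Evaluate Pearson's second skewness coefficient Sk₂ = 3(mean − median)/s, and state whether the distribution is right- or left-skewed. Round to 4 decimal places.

1.1161, right-skewed

Sk₂ = 3(159.79 − 155.4) / 11.8 = 3 × 4.3900 / 11.8
    = 13.1700 / 11.8 ≈ 1.1161
Sk₂ > 0 ⇒ mean > median ⇒ right-skewed (positive skew).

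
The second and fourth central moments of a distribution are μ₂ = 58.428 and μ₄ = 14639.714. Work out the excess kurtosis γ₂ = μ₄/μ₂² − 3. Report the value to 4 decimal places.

μ₂² = 58.428² = 3413.83118
μ₄/μ₂² = 14639.714 / 3413.83118 = 4.28835
γ₂ = 4.28835 − 3 ≈ 1.2884

1.2884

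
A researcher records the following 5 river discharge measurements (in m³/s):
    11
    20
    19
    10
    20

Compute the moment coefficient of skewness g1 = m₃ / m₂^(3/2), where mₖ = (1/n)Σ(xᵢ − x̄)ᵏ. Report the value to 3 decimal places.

-0.404

x̄ = (11 + 20 + 19 + 10 + 20) / 5 = 16.0000
deviations (xᵢ − x̄): -5.0000, 4.0000, 3.0000, -6.0000, 4.0000
Σ(xᵢ − x̄)² = 102.0000 ⇒ m₂ = 102.0000/5 = 20.40000
Σ(xᵢ − x̄)³ = -186.0000 ⇒ m₃ = -186.0000/5 = -37.20000
m₂^(3/2) = 20.40000^(1.5) = 92.13937
g1 = m₃ / m₂^(3/2) = -37.20000 / 92.13937 ≈ -0.404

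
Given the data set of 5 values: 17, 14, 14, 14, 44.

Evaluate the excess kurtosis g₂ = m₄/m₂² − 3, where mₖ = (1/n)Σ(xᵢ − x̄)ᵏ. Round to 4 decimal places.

0.1991

x̄ = 20.6000
Σ(xᵢ − x̄)² = 691.2000 ⇒ m₂ = 138.24000
Σ(xᵢ − x̄)⁴ = 305682.3360 ⇒ m₄ = 61136.46720
m₂² = 19110.29760
g₂ = m₄/m₂² − 3 = 3.19914 − 3 ≈ 0.1991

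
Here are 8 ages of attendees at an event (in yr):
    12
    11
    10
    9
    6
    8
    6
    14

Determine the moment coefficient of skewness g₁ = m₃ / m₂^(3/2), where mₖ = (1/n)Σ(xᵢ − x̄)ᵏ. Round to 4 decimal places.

x̄ = (12 + 11 + 10 + 9 + 6 + 8 + 6 + 14) / 8 = 9.5000
deviations (xᵢ − x̄): 2.5000, 1.5000, 0.5000, -0.5000, -3.5000, -1.5000, -3.5000, 4.5000
Σ(xᵢ − x̄)² = 56.0000 ⇒ m₂ = 56.0000/8 = 7.00000
Σ(xᵢ − x̄)³ = 21.0000 ⇒ m₃ = 21.0000/8 = 2.62500
m₂^(3/2) = 7.00000^(1.5) = 18.52026
g₁ = m₃ / m₂^(3/2) = 2.62500 / 18.52026 ≈ 0.1417

0.1417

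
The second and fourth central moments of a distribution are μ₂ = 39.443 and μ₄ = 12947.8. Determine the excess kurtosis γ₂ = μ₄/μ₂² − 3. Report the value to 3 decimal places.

μ₂² = 39.443² = 1555.75025
μ₄/μ₂² = 12947.8 / 1555.75025 = 8.32254
γ₂ = 8.32254 − 3 ≈ 5.323

5.323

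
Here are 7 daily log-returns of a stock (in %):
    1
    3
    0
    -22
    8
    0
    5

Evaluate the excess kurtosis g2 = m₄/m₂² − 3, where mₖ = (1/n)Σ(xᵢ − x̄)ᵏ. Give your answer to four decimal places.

1.4267

x̄ = -0.7143
Σ(xᵢ − x̄)² = 579.4286 ⇒ m₂ = 82.77551
Σ(xᵢ − x̄)⁴ = 212315.3703 ⇒ m₄ = 30330.76718
m₂² = 6851.78509
g2 = m₄/m₂² − 3 = 4.42670 − 3 ≈ 1.4267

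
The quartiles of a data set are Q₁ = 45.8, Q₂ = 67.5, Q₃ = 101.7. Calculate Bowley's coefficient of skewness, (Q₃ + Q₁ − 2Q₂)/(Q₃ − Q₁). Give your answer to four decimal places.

numerator: Q₃ + Q₁ − 2Q₂ = 101.7 + 45.8 − 2×67.5 = 12.5000
denominator: Q₃ − Q₁ = 101.7 − 45.8 = 55.9000
Bowley skewness = 12.5000 / 55.9000 ≈ 0.2236

0.2236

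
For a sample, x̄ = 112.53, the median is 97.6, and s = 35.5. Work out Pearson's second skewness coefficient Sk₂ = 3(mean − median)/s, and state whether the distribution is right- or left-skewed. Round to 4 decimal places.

1.2617, right-skewed

Sk₂ = 3(112.53 − 97.6) / 35.5 = 3 × 14.9300 / 35.5
    = 44.7900 / 35.5 ≈ 1.2617
Sk₂ > 0 ⇒ mean > median ⇒ right-skewed (positive skew).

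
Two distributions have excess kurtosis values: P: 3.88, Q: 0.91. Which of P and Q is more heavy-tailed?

Higher excess kurtosis ⇒ heavier tails relative to the normal distribution.
3.88 vs 0.91: the larger is 3.88, so P has heavier tails.

P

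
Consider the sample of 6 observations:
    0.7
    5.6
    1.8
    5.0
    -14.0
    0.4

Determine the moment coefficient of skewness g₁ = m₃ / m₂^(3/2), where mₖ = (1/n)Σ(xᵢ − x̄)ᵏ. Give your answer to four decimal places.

-1.4174

x̄ = (0.7 + 5.6 + 1.8 + 5.0 - 14.0 + 0.4) / 6 = -0.0833
deviations (xᵢ − x̄): 0.7833, 5.6833, 1.8833, 5.0833, -13.9167, 0.4833
Σ(xᵢ − x̄)² = 256.2083 ⇒ m₂ = 256.2083/6 = 42.70139
Σ(xᵢ − x̄)³ = -2373.0894 ⇒ m₃ = -2373.0894/6 = -395.51491
m₂^(3/2) = 42.70139^(1.5) = 279.03778
g₁ = m₃ / m₂^(3/2) = -395.51491 / 279.03778 ≈ -1.4174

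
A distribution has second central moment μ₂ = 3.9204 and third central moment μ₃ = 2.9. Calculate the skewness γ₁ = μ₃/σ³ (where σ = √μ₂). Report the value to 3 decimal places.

σ = √μ₂ = √3.9204 = 1.98000
σ³ = μ₂^(3/2) = 7.76239
γ₁ = μ₃/σ³ = 2.9 / 7.76239 ≈ 0.374

0.374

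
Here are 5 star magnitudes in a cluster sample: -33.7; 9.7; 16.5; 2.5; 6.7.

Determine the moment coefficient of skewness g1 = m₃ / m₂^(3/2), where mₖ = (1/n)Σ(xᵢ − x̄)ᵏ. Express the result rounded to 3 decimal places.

-1.248

x̄ = (-33.7 + 9.7 + 16.5 + 2.5 + 6.7) / 5 = 0.3400
deviations (xᵢ − x̄): -34.0400, 9.3600, 16.1600, 2.1600, 6.3600
Σ(xᵢ − x̄)² = 1552.5920 ⇒ m₂ = 1552.5920/5 = 310.51840
Σ(xᵢ − x̄)³ = -34135.4074 ⇒ m₃ = -34135.4074/5 = -6827.08147
m₂^(3/2) = 310.51840^(1.5) = 5471.81001
g1 = m₃ / m₂^(3/2) = -6827.08147 / 5471.81001 ≈ -1.248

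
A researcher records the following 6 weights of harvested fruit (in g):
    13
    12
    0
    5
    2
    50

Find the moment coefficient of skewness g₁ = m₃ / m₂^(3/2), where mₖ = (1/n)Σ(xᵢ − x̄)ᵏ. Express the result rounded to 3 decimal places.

x̄ = (13 + 12 + 0 + 5 + 2 + 50) / 6 = 13.6667
deviations (xᵢ − x̄): -0.6667, -1.6667, -13.6667, -8.6667, -11.6667, 36.3333
Σ(xᵢ − x̄)² = 1721.3333 ⇒ m₂ = 1721.3333/6 = 286.88889
Σ(xᵢ − x̄)³ = 43167.5556 ⇒ m₃ = 43167.5556/6 = 7194.59259
m₂^(3/2) = 286.88889^(1.5) = 4859.26510
g₁ = m₃ / m₂^(3/2) = 7194.59259 / 4859.26510 ≈ 1.481

1.481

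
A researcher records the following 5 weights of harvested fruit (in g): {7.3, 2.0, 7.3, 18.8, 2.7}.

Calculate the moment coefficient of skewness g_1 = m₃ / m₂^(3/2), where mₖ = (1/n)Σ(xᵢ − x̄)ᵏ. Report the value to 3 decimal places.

x̄ = (7.3 + 2.0 + 7.3 + 18.8 + 2.7) / 5 = 7.6200
deviations (xᵢ − x̄): -0.3200, -5.6200, -0.3200, 11.1800, -4.9200
Σ(xᵢ − x̄)² = 180.9880 ⇒ m₂ = 180.9880/5 = 36.19760
Σ(xᵢ − x̄)³ = 1100.7497 ⇒ m₃ = 1100.7497/5 = 220.14994
m₂^(3/2) = 36.19760^(1.5) = 217.78084
g_1 = m₃ / m₂^(3/2) = 220.14994 / 217.78084 ≈ 1.011

1.011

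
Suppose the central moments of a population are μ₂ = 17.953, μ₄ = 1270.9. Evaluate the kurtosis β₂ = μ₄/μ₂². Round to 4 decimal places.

μ₂² = 17.953² = 322.31021
μ₄/μ₂² = 1270.9 / 322.31021 = 3.94310
β₂ ≈ 3.9431

3.9431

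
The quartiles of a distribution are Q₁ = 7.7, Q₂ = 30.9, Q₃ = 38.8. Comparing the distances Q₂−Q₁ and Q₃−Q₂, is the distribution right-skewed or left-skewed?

left-skewed

Q₂ − Q₁ = 23.2;  Q₃ − Q₂ = 7.9
Q₂ − Q₁ > Q₃ − Q₂ ⇒ the lower half is more spread out ⇒ left-skewed.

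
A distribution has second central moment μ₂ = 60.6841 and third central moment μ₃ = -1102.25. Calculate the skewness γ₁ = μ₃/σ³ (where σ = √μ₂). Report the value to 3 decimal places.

σ = √μ₂ = √60.6841 = 7.79000
σ³ = μ₂^(3/2) = 472.72914
γ₁ = μ₃/σ³ = -1102.25 / 472.72914 ≈ -2.332

-2.332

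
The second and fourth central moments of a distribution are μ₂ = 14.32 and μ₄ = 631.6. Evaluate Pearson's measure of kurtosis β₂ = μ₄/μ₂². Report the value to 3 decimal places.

μ₂² = 14.32² = 205.06240
μ₄/μ₂² = 631.6 / 205.06240 = 3.08004
β₂ ≈ 3.080

3.080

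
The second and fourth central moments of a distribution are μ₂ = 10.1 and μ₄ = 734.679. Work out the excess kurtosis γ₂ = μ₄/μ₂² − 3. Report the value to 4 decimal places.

4.2020

μ₂² = 10.1² = 102.01000
μ₄/μ₂² = 734.679 / 102.01000 = 7.20203
γ₂ = 7.20203 − 3 ≈ 4.2020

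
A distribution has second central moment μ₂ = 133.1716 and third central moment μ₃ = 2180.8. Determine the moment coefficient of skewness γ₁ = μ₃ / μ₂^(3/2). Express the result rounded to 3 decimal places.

σ = √μ₂ = √133.1716 = 11.54000
σ³ = μ₂^(3/2) = 1536.80026
γ₁ = μ₃/σ³ = 2180.8 / 1536.80026 ≈ 1.419

1.419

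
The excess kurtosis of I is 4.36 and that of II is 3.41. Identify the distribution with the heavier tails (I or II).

I

Higher excess kurtosis ⇒ heavier tails relative to the normal distribution.
4.36 vs 3.41: the larger is 4.36, so I has heavier tails.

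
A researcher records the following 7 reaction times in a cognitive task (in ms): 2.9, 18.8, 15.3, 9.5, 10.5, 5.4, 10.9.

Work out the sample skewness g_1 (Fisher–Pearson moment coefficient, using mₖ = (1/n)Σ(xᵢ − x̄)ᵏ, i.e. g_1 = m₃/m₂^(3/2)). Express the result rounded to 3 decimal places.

x̄ = (2.9 + 18.8 + 15.3 + 9.5 + 10.5 + 5.4 + 10.9) / 7 = 10.4714
deviations (xᵢ − x̄): -7.5714, 8.3286, 4.8286, -0.9714, 0.0286, -5.0714, 0.4286
Σ(xᵢ − x̄)² = 176.8543 ⇒ m₂ = 176.8543/7 = 25.26490
Σ(xᵢ − x̄)³ = 124.9751 ⇒ m₃ = 124.9751/7 = 17.85359
m₂^(3/2) = 25.26490^(1.5) = 126.99199
g_1 = m₃ / m₂^(3/2) = 17.85359 / 126.99199 ≈ 0.141

0.141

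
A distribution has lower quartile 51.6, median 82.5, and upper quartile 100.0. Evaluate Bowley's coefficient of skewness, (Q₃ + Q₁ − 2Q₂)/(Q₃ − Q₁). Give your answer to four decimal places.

-0.2769

numerator: Q₃ + Q₁ − 2Q₂ = 100.0 + 51.6 − 2×82.5 = -13.4000
denominator: Q₃ − Q₁ = 100.0 − 51.6 = 48.4000
Bowley skewness = -13.4000 / 48.4000 ≈ -0.2769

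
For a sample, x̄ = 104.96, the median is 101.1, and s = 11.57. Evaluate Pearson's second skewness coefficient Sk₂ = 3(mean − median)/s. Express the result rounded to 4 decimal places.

Sk₂ = 3(104.96 − 101.1) / 11.57 = 3 × 3.8600 / 11.57
    = 11.5800 / 11.57 ≈ 1.0009

1.0009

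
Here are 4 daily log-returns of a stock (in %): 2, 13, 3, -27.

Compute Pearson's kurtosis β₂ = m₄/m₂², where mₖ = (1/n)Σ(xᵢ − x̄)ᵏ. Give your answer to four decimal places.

x̄ = -2.2500
Σ(xᵢ − x̄)² = 890.7500 ⇒ m₂ = 222.68750
Σ(xᵢ − x̄)⁴ = 430404.0781 ⇒ m₄ = 107601.01953
m₂² = 49589.72266
β₂ = m₄/m₂² = 107601.01953 / 49589.72266 ≈ 2.1698

2.1698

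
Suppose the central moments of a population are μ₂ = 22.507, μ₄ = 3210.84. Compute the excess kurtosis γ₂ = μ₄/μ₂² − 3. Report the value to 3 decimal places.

μ₂² = 22.507² = 506.56505
μ₄/μ₂² = 3210.84 / 506.56505 = 6.33846
γ₂ = 6.33846 − 3 ≈ 3.338

3.338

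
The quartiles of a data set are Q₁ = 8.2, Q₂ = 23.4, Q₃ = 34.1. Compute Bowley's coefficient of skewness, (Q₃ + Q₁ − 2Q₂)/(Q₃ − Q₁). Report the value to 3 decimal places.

-0.174

numerator: Q₃ + Q₁ − 2Q₂ = 34.1 + 8.2 − 2×23.4 = -4.5000
denominator: Q₃ − Q₁ = 34.1 − 8.2 = 25.9000
Bowley skewness = -4.5000 / 25.9000 ≈ -0.174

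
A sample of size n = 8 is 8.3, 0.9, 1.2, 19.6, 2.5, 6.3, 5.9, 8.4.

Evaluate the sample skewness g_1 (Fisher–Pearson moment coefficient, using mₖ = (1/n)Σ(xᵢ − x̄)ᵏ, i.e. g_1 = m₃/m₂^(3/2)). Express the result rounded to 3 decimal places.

x̄ = (8.3 + 0.9 + 1.2 + 19.6 + 2.5 + 6.3 + 5.9 + 8.4) / 8 = 6.6375
deviations (xᵢ − x̄): 1.6625, -5.7375, -5.4375, 12.9625, -4.1375, -0.3375, -0.7375, 1.7625
Σ(xᵢ − x̄)² = 254.1588 ⇒ m₂ = 254.1588/8 = 31.76984
Σ(xᵢ − x̄)³ = 1767.2037 ⇒ m₃ = 1767.2037/8 = 220.90046
m₂^(3/2) = 31.76984^(1.5) = 179.06991
g_1 = m₃ / m₂^(3/2) = 220.90046 / 179.06991 ≈ 1.234

1.234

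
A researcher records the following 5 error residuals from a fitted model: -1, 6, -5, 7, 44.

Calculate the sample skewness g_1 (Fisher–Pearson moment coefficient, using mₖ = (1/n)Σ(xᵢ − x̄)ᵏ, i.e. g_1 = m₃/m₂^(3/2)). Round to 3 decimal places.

1.259

x̄ = (-1 + 6 - 5 + 7 + 44) / 5 = 10.2000
deviations (xᵢ − x̄): -11.2000, -4.2000, -15.2000, -3.2000, 33.8000
Σ(xᵢ − x̄)² = 1526.8000 ⇒ m₂ = 1526.8000/5 = 305.36000
Σ(xᵢ − x̄)³ = 33590.8800 ⇒ m₃ = 33590.8800/5 = 6718.17600
m₂^(3/2) = 305.36000^(1.5) = 5336.02948
g_1 = m₃ / m₂^(3/2) = 6718.17600 / 5336.02948 ≈ 1.259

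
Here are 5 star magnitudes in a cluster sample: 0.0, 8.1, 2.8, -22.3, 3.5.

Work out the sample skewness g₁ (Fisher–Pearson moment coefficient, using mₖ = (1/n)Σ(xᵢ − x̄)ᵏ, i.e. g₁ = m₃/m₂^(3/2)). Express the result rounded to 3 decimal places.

-1.275

x̄ = (0.0 + 8.1 + 2.8 - 22.3 + 3.5) / 5 = -1.5800
deviations (xᵢ − x̄): 1.5800, 9.6800, 4.3800, -20.7200, 5.0800
Σ(xᵢ − x̄)² = 570.5080 ⇒ m₂ = 570.5080/5 = 114.10160
Σ(xᵢ − x̄)³ = -7769.3695 ⇒ m₃ = -7769.3695/5 = -1553.87390
m₂^(3/2) = 114.10160^(1.5) = 1218.81447
g₁ = m₃ / m₂^(3/2) = -1553.87390 / 1218.81447 ≈ -1.275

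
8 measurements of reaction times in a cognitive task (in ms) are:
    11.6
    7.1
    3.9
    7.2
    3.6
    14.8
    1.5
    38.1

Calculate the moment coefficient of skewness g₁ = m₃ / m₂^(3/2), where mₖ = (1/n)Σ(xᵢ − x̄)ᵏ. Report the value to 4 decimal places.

1.7017

x̄ = (11.6 + 7.1 + 3.9 + 7.2 + 3.6 + 14.8 + 1.5 + 38.1) / 8 = 10.9750
deviations (xᵢ − x̄): 0.6250, -3.8750, -7.0750, -3.7750, -7.3750, 3.8250, -9.4750, 27.1250
Σ(xᵢ − x̄)² = 974.2750 ⇒ m₂ = 974.2750/8 = 121.78438
Σ(xᵢ − x̄)³ = 18295.9688 ⇒ m₃ = 18295.9688/8 = 2286.99609
m₂^(3/2) = 121.78438^(1.5) = 1343.96314
g₁ = m₃ / m₂^(3/2) = 2286.99609 / 1343.96314 ≈ 1.7017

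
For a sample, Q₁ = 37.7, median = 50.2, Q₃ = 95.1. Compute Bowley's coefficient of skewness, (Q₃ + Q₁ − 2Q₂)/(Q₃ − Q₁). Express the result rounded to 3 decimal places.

numerator: Q₃ + Q₁ − 2Q₂ = 95.1 + 37.7 − 2×50.2 = 32.4000
denominator: Q₃ − Q₁ = 95.1 − 37.7 = 57.4000
Bowley skewness = 32.4000 / 57.4000 ≈ 0.564

0.564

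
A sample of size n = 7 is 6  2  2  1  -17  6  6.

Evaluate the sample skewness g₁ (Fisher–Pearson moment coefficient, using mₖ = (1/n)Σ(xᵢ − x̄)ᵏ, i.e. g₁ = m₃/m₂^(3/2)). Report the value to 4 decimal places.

x̄ = (6 + 2 + 2 + 1 - 17 + 6 + 6) / 7 = 0.8571
deviations (xᵢ − x̄): 5.1429, 1.1429, 1.1429, 0.1429, -17.8571, 5.1429, 5.1429
Σ(xᵢ − x̄)² = 400.8571 ⇒ m₂ = 400.8571/7 = 57.26531
Σ(xᵢ − x̄)³ = -5283.1837 ⇒ m₃ = -5283.1837/7 = -754.74052
m₂^(3/2) = 57.26531^(1.5) = 433.34858
g₁ = m₃ / m₂^(3/2) = -754.74052 / 433.34858 ≈ -1.7416

-1.7416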